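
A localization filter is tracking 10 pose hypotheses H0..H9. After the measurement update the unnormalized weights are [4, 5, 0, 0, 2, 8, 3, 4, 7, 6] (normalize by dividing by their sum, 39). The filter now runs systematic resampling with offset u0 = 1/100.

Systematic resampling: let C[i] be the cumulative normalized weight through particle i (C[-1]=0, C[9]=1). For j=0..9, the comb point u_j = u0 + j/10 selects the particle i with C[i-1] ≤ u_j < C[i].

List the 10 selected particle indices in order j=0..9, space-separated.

C = [4/39, 3/13, 3/13, 3/13, 11/39, 19/39, 22/39, 2/3, 11/13, 1]
j=0: u_0=1/100 ∈ [0, 4/39) → index 0
j=1: u_1=11/100 ∈ [4/39, 3/13) → index 1
j=2: u_2=21/100 ∈ [4/39, 3/13) → index 1
j=3: u_3=31/100 ∈ [11/39, 19/39) → index 5
j=4: u_4=41/100 ∈ [11/39, 19/39) → index 5
j=5: u_5=51/100 ∈ [19/39, 22/39) → index 6
j=6: u_6=61/100 ∈ [22/39, 2/3) → index 7
j=7: u_7=71/100 ∈ [2/3, 11/13) → index 8
j=8: u_8=81/100 ∈ [2/3, 11/13) → index 8
j=9: u_9=91/100 ∈ [11/13, 1) → index 9

0 1 1 5 5 6 7 8 8 9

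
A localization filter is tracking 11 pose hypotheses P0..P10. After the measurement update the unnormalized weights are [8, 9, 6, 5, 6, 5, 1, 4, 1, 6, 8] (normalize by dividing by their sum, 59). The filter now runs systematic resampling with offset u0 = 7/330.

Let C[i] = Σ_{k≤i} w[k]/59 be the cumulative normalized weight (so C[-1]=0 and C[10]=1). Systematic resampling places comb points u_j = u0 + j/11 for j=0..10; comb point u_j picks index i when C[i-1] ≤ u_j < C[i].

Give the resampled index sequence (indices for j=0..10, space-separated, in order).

C = [8/59, 17/59, 23/59, 28/59, 34/59, 39/59, 40/59, 44/59, 45/59, 51/59, 1]
j=0: u_0=7/330 ∈ [0, 8/59) → index 0
j=1: u_1=37/330 ∈ [0, 8/59) → index 0
j=2: u_2=67/330 ∈ [8/59, 17/59) → index 1
j=3: u_3=97/330 ∈ [17/59, 23/59) → index 2
j=4: u_4=127/330 ∈ [17/59, 23/59) → index 2
j=5: u_5=157/330 ∈ [28/59, 34/59) → index 4
j=6: u_6=17/30 ∈ [28/59, 34/59) → index 4
j=7: u_7=217/330 ∈ [34/59, 39/59) → index 5
j=8: u_8=247/330 ∈ [44/59, 45/59) → index 8
j=9: u_9=277/330 ∈ [45/59, 51/59) → index 9
j=10: u_10=307/330 ∈ [51/59, 1) → index 10

0 0 1 2 2 4 4 5 8 9 10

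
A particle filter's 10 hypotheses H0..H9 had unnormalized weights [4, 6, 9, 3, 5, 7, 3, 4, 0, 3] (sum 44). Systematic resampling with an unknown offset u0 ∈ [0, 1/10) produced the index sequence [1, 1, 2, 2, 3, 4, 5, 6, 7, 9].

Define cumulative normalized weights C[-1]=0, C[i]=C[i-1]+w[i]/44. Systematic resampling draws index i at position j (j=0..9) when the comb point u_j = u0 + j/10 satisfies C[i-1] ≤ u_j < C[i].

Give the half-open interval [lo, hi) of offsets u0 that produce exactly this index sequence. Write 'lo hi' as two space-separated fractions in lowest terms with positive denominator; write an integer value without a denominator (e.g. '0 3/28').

1/11 1/10

C = [1/11, 5/22, 19/44, 1/2, 27/44, 17/22, 37/44, 41/44, 41/44, 1]
j=0 picked index 1: u0 ∈ [1/11, 5/22)
j=1 picked index 1: u0 ∈ [-1/110, 7/55)
j=2 picked index 2: u0 ∈ [3/110, 51/220)
j=3 picked index 2: u0 ∈ [-4/55, 29/220)
j=4 picked index 3: u0 ∈ [7/220, 1/10)
j=5 picked index 4: u0 ∈ [0, 5/44)
j=6 picked index 5: u0 ∈ [3/220, 19/110)
j=7 picked index 6: u0 ∈ [4/55, 31/220)
j=8 picked index 7: u0 ∈ [9/220, 29/220)
j=9 picked index 9: u0 ∈ [7/220, 1/10)
intersection: [1/11, 1/10)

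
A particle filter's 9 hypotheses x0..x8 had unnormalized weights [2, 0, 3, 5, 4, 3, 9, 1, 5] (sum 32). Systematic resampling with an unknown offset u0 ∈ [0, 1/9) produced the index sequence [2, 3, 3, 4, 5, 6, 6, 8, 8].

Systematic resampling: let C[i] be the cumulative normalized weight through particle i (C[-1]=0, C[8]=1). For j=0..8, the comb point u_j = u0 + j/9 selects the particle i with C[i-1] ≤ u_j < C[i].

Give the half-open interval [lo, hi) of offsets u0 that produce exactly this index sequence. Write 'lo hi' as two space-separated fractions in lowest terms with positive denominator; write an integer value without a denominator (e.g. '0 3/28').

19/288 25/288

C = [1/16, 1/16, 5/32, 5/16, 7/16, 17/32, 13/16, 27/32, 1]
j=0 picked index 2: u0 ∈ [1/16, 5/32)
j=1 picked index 3: u0 ∈ [13/288, 29/144)
j=2 picked index 3: u0 ∈ [-19/288, 13/144)
j=3 picked index 4: u0 ∈ [-1/48, 5/48)
j=4 picked index 5: u0 ∈ [-1/144, 25/288)
j=5 picked index 6: u0 ∈ [-7/288, 37/144)
j=6 picked index 6: u0 ∈ [-13/96, 7/48)
j=7 picked index 8: u0 ∈ [19/288, 2/9)
j=8 picked index 8: u0 ∈ [-13/288, 1/9)
intersection: [19/288, 25/288)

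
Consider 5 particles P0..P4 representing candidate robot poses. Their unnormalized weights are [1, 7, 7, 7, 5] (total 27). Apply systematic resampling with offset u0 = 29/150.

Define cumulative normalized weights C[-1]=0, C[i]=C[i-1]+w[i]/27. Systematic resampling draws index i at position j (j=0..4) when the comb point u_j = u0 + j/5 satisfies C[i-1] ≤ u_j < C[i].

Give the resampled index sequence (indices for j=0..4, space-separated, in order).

C = [1/27, 8/27, 5/9, 22/27, 1]
j=0: u_0=29/150 ∈ [1/27, 8/27) → index 1
j=1: u_1=59/150 ∈ [8/27, 5/9) → index 2
j=2: u_2=89/150 ∈ [5/9, 22/27) → index 3
j=3: u_3=119/150 ∈ [5/9, 22/27) → index 3
j=4: u_4=149/150 ∈ [22/27, 1) → index 4

1 2 3 3 4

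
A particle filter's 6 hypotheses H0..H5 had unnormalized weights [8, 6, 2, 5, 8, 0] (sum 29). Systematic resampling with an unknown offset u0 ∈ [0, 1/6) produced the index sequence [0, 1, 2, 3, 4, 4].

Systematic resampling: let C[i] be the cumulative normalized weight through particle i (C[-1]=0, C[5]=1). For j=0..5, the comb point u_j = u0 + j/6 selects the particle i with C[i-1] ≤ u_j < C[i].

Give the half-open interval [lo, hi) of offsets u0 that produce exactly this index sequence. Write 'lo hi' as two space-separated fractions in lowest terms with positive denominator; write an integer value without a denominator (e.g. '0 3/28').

C = [8/29, 14/29, 16/29, 21/29, 1, 1]
j=0 picked index 0: u0 ∈ [0, 8/29)
j=1 picked index 1: u0 ∈ [19/174, 55/174)
j=2 picked index 2: u0 ∈ [13/87, 19/87)
j=3 picked index 3: u0 ∈ [3/58, 13/58)
j=4 picked index 4: u0 ∈ [5/87, 1/3)
j=5 picked index 4: u0 ∈ [-19/174, 1/6)
intersection: [13/87, 1/6)

13/87 1/6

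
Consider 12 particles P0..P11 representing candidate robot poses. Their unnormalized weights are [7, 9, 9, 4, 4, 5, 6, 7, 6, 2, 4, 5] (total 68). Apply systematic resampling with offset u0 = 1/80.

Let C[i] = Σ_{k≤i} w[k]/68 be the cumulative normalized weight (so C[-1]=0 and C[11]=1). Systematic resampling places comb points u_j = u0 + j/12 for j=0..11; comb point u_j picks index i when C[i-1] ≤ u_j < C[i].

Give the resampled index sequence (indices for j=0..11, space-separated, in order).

0 0 1 2 2 4 5 6 7 8 9 11

C = [7/68, 4/17, 25/68, 29/68, 33/68, 19/34, 11/17, 3/4, 57/68, 59/68, 63/68, 1]
j=0: u_0=1/80 ∈ [0, 7/68) → index 0
j=1: u_1=23/240 ∈ [0, 7/68) → index 0
j=2: u_2=43/240 ∈ [7/68, 4/17) → index 1
j=3: u_3=21/80 ∈ [4/17, 25/68) → index 2
j=4: u_4=83/240 ∈ [4/17, 25/68) → index 2
j=5: u_5=103/240 ∈ [29/68, 33/68) → index 4
j=6: u_6=41/80 ∈ [33/68, 19/34) → index 5
j=7: u_7=143/240 ∈ [19/34, 11/17) → index 6
j=8: u_8=163/240 ∈ [11/17, 3/4) → index 7
j=9: u_9=61/80 ∈ [3/4, 57/68) → index 8
j=10: u_10=203/240 ∈ [57/68, 59/68) → index 9
j=11: u_11=223/240 ∈ [63/68, 1) → index 11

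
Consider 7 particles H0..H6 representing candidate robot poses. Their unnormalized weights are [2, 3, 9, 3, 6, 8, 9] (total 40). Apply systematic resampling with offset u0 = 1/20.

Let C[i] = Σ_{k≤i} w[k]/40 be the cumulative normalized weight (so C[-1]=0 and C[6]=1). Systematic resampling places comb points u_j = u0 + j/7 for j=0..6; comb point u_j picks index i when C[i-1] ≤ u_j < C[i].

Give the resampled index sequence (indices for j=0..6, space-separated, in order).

C = [1/20, 1/8, 7/20, 17/40, 23/40, 31/40, 1]
j=0: u_0=1/20 ∈ [1/20, 1/8) → index 1
j=1: u_1=27/140 ∈ [1/8, 7/20) → index 2
j=2: u_2=47/140 ∈ [1/8, 7/20) → index 2
j=3: u_3=67/140 ∈ [17/40, 23/40) → index 4
j=4: u_4=87/140 ∈ [23/40, 31/40) → index 5
j=5: u_5=107/140 ∈ [23/40, 31/40) → index 5
j=6: u_6=127/140 ∈ [31/40, 1) → index 6

1 2 2 4 5 5 6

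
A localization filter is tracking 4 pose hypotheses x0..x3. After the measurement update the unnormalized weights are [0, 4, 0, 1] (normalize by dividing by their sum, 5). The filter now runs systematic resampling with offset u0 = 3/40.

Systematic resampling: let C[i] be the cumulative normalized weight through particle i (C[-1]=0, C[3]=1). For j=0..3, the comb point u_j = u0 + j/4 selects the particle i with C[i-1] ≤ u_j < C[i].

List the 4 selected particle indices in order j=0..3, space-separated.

1 1 1 3

C = [0, 4/5, 4/5, 1]
j=0: u_0=3/40 ∈ [0, 4/5) → index 1
j=1: u_1=13/40 ∈ [0, 4/5) → index 1
j=2: u_2=23/40 ∈ [0, 4/5) → index 1
j=3: u_3=33/40 ∈ [4/5, 1) → index 3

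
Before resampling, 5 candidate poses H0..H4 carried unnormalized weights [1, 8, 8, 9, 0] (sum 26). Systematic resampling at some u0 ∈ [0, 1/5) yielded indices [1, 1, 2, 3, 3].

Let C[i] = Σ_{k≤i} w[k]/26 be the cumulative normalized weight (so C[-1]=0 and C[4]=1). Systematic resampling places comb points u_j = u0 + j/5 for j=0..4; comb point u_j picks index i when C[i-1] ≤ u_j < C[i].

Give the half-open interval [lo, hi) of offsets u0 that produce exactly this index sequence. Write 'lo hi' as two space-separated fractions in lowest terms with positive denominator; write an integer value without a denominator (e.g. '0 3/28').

C = [1/26, 9/26, 17/26, 1, 1]
j=0 picked index 1: u0 ∈ [1/26, 9/26)
j=1 picked index 1: u0 ∈ [-21/130, 19/130)
j=2 picked index 2: u0 ∈ [-7/130, 33/130)
j=3 picked index 3: u0 ∈ [7/130, 2/5)
j=4 picked index 3: u0 ∈ [-19/130, 1/5)
intersection: [7/130, 19/130)

7/130 19/130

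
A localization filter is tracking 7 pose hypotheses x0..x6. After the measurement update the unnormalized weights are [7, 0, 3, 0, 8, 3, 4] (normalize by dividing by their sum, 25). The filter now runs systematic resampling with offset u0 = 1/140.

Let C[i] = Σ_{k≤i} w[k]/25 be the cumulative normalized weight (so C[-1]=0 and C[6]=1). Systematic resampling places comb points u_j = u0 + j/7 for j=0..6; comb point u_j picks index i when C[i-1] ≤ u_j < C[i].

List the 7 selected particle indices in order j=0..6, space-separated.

0 0 2 4 4 5 6

C = [7/25, 7/25, 2/5, 2/5, 18/25, 21/25, 1]
j=0: u_0=1/140 ∈ [0, 7/25) → index 0
j=1: u_1=3/20 ∈ [0, 7/25) → index 0
j=2: u_2=41/140 ∈ [7/25, 2/5) → index 2
j=3: u_3=61/140 ∈ [2/5, 18/25) → index 4
j=4: u_4=81/140 ∈ [2/5, 18/25) → index 4
j=5: u_5=101/140 ∈ [18/25, 21/25) → index 5
j=6: u_6=121/140 ∈ [21/25, 1) → index 6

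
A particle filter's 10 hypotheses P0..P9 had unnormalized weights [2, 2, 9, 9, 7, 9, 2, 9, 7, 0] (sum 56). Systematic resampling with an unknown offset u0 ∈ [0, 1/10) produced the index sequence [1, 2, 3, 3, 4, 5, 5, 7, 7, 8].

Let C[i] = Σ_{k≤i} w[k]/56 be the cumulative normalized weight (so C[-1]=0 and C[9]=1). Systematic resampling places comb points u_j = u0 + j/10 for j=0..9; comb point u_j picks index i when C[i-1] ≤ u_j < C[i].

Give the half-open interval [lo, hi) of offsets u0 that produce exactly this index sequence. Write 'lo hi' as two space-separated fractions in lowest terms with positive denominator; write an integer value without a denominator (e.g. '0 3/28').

1/28 1/14

C = [1/28, 1/14, 13/56, 11/28, 29/56, 19/28, 5/7, 7/8, 1, 1]
j=0 picked index 1: u0 ∈ [1/28, 1/14)
j=1 picked index 2: u0 ∈ [-1/35, 37/280)
j=2 picked index 3: u0 ∈ [9/280, 27/140)
j=3 picked index 3: u0 ∈ [-19/280, 13/140)
j=4 picked index 4: u0 ∈ [-1/140, 33/280)
j=5 picked index 5: u0 ∈ [1/56, 5/28)
j=6 picked index 5: u0 ∈ [-23/280, 11/140)
j=7 picked index 7: u0 ∈ [1/70, 7/40)
j=8 picked index 7: u0 ∈ [-3/35, 3/40)
j=9 picked index 8: u0 ∈ [-1/40, 1/10)
intersection: [1/28, 1/14)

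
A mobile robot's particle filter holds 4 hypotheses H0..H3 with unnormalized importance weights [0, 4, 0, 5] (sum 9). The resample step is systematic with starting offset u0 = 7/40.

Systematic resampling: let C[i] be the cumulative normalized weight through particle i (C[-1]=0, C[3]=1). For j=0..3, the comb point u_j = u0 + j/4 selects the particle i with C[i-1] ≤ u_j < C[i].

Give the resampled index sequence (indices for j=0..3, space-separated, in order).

C = [0, 4/9, 4/9, 1]
j=0: u_0=7/40 ∈ [0, 4/9) → index 1
j=1: u_1=17/40 ∈ [0, 4/9) → index 1
j=2: u_2=27/40 ∈ [4/9, 1) → index 3
j=3: u_3=37/40 ∈ [4/9, 1) → index 3

1 1 3 3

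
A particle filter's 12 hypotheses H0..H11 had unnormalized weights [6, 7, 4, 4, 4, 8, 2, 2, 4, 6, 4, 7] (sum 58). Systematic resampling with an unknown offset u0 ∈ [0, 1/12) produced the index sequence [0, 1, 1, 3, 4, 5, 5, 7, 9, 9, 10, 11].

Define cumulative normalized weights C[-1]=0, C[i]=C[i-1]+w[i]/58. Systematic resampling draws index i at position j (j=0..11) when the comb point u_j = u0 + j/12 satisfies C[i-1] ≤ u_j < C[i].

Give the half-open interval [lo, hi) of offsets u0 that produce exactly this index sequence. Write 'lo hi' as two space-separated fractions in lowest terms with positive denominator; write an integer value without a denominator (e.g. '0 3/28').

C = [3/29, 13/58, 17/58, 21/58, 25/58, 33/58, 35/58, 37/58, 41/58, 47/58, 51/58, 1]
j=0 picked index 0: u0 ∈ [0, 3/29)
j=1 picked index 1: u0 ∈ [7/348, 49/348)
j=2 picked index 1: u0 ∈ [-11/174, 5/87)
j=3 picked index 3: u0 ∈ [5/116, 13/116)
j=4 picked index 4: u0 ∈ [5/174, 17/174)
j=5 picked index 5: u0 ∈ [5/348, 53/348)
j=6 picked index 5: u0 ∈ [-2/29, 2/29)
j=7 picked index 7: u0 ∈ [7/348, 19/348)
j=8 picked index 9: u0 ∈ [7/174, 25/174)
j=9 picked index 9: u0 ∈ [-5/116, 7/116)
j=10 picked index 10: u0 ∈ [-2/87, 4/87)
j=11 picked index 11: u0 ∈ [-13/348, 1/12)
intersection: [5/116, 4/87)

5/116 4/87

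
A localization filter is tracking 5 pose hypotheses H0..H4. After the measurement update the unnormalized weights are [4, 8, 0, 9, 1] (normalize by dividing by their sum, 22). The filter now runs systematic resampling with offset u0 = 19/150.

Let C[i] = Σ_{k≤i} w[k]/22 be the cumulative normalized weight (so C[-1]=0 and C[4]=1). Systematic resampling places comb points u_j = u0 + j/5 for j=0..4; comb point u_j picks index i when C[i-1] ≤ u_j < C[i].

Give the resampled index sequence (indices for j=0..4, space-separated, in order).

0 1 1 3 3

C = [2/11, 6/11, 6/11, 21/22, 1]
j=0: u_0=19/150 ∈ [0, 2/11) → index 0
j=1: u_1=49/150 ∈ [2/11, 6/11) → index 1
j=2: u_2=79/150 ∈ [2/11, 6/11) → index 1
j=3: u_3=109/150 ∈ [6/11, 21/22) → index 3
j=4: u_4=139/150 ∈ [6/11, 21/22) → index 3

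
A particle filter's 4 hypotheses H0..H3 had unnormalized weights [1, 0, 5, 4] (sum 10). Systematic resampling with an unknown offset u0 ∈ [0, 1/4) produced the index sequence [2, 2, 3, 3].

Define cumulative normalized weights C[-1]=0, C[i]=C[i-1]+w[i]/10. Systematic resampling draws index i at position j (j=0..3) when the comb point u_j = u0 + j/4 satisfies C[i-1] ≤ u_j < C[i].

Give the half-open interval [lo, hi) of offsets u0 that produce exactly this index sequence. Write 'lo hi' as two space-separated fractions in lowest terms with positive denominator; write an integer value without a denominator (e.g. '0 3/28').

1/10 1/4

C = [1/10, 1/10, 3/5, 1]
j=0 picked index 2: u0 ∈ [1/10, 3/5)
j=1 picked index 2: u0 ∈ [-3/20, 7/20)
j=2 picked index 3: u0 ∈ [1/10, 1/2)
j=3 picked index 3: u0 ∈ [-3/20, 1/4)
intersection: [1/10, 1/4)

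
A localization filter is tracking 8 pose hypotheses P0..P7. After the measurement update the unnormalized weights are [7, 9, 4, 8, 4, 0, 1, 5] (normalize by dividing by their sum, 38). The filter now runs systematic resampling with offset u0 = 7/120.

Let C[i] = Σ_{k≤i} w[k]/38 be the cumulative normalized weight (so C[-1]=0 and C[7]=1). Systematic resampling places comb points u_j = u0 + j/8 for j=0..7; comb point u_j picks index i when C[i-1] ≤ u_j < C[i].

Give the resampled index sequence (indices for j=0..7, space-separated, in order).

0 0 1 2 3 3 4 7

C = [7/38, 8/19, 10/19, 14/19, 16/19, 16/19, 33/38, 1]
j=0: u_0=7/120 ∈ [0, 7/38) → index 0
j=1: u_1=11/60 ∈ [0, 7/38) → index 0
j=2: u_2=37/120 ∈ [7/38, 8/19) → index 1
j=3: u_3=13/30 ∈ [8/19, 10/19) → index 2
j=4: u_4=67/120 ∈ [10/19, 14/19) → index 3
j=5: u_5=41/60 ∈ [10/19, 14/19) → index 3
j=6: u_6=97/120 ∈ [14/19, 16/19) → index 4
j=7: u_7=14/15 ∈ [33/38, 1) → index 7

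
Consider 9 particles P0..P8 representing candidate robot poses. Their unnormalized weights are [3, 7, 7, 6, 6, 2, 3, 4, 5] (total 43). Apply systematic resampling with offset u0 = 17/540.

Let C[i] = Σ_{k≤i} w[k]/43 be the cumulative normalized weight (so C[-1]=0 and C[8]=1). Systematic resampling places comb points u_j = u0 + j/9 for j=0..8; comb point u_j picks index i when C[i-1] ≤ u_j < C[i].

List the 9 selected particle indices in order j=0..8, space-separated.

C = [3/43, 10/43, 17/43, 23/43, 29/43, 31/43, 34/43, 38/43, 1]
j=0: u_0=17/540 ∈ [0, 3/43) → index 0
j=1: u_1=77/540 ∈ [3/43, 10/43) → index 1
j=2: u_2=137/540 ∈ [10/43, 17/43) → index 2
j=3: u_3=197/540 ∈ [10/43, 17/43) → index 2
j=4: u_4=257/540 ∈ [17/43, 23/43) → index 3
j=5: u_5=317/540 ∈ [23/43, 29/43) → index 4
j=6: u_6=377/540 ∈ [29/43, 31/43) → index 5
j=7: u_7=437/540 ∈ [34/43, 38/43) → index 7
j=8: u_8=497/540 ∈ [38/43, 1) → index 8

0 1 2 2 3 4 5 7 8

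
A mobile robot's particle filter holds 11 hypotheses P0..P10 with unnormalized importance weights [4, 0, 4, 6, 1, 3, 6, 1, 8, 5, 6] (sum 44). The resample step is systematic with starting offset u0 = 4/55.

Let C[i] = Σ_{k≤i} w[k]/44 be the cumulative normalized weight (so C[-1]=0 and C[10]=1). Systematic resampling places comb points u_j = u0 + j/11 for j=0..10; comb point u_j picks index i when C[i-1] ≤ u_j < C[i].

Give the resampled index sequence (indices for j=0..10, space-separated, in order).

0 2 3 5 6 6 8 8 9 10 10

C = [1/11, 1/11, 2/11, 7/22, 15/44, 9/22, 6/11, 25/44, 3/4, 19/22, 1]
j=0: u_0=4/55 ∈ [0, 1/11) → index 0
j=1: u_1=9/55 ∈ [1/11, 2/11) → index 2
j=2: u_2=14/55 ∈ [2/11, 7/22) → index 3
j=3: u_3=19/55 ∈ [15/44, 9/22) → index 5
j=4: u_4=24/55 ∈ [9/22, 6/11) → index 6
j=5: u_5=29/55 ∈ [9/22, 6/11) → index 6
j=6: u_6=34/55 ∈ [25/44, 3/4) → index 8
j=7: u_7=39/55 ∈ [25/44, 3/4) → index 8
j=8: u_8=4/5 ∈ [3/4, 19/22) → index 9
j=9: u_9=49/55 ∈ [19/22, 1) → index 10
j=10: u_10=54/55 ∈ [19/22, 1) → index 10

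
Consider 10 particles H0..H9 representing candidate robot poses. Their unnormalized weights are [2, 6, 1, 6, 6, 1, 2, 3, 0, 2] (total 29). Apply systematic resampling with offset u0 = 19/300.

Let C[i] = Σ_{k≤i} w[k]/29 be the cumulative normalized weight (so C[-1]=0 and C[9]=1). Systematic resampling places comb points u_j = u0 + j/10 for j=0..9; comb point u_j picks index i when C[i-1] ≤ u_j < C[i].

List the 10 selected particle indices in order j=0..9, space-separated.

0 1 1 3 3 4 4 6 7 9

C = [2/29, 8/29, 9/29, 15/29, 21/29, 22/29, 24/29, 27/29, 27/29, 1]
j=0: u_0=19/300 ∈ [0, 2/29) → index 0
j=1: u_1=49/300 ∈ [2/29, 8/29) → index 1
j=2: u_2=79/300 ∈ [2/29, 8/29) → index 1
j=3: u_3=109/300 ∈ [9/29, 15/29) → index 3
j=4: u_4=139/300 ∈ [9/29, 15/29) → index 3
j=5: u_5=169/300 ∈ [15/29, 21/29) → index 4
j=6: u_6=199/300 ∈ [15/29, 21/29) → index 4
j=7: u_7=229/300 ∈ [22/29, 24/29) → index 6
j=8: u_8=259/300 ∈ [24/29, 27/29) → index 7
j=9: u_9=289/300 ∈ [27/29, 1) → index 9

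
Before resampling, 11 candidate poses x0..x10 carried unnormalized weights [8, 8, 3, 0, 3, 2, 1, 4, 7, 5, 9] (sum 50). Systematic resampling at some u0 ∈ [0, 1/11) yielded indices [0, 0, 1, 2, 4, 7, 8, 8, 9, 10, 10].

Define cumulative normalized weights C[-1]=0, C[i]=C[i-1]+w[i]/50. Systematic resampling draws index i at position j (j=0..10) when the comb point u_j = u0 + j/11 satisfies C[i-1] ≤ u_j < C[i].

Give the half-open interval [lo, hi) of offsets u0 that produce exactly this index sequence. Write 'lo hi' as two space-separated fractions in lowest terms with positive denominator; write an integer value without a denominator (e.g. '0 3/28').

C = [4/25, 8/25, 19/50, 19/50, 11/25, 12/25, 1/2, 29/50, 18/25, 41/50, 1]
j=0 picked index 0: u0 ∈ [0, 4/25)
j=1 picked index 0: u0 ∈ [-1/11, 19/275)
j=2 picked index 1: u0 ∈ [-6/275, 38/275)
j=3 picked index 2: u0 ∈ [13/275, 59/550)
j=4 picked index 4: u0 ∈ [9/550, 21/275)
j=5 picked index 7: u0 ∈ [1/22, 69/550)
j=6 picked index 8: u0 ∈ [19/550, 48/275)
j=7 picked index 8: u0 ∈ [-31/550, 23/275)
j=8 picked index 9: u0 ∈ [-2/275, 51/550)
j=9 picked index 10: u0 ∈ [1/550, 2/11)
j=10 picked index 10: u0 ∈ [-49/550, 1/11)
intersection: [13/275, 19/275)

13/275 19/275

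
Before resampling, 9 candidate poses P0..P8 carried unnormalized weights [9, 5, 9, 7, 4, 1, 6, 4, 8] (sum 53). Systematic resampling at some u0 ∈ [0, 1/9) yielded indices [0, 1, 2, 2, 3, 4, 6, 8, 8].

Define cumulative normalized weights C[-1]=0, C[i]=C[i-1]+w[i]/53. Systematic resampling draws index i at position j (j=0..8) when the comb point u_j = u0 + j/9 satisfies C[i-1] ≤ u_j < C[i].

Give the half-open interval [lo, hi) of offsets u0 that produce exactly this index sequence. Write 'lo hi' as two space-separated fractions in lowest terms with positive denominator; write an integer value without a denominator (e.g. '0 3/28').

C = [9/53, 14/53, 23/53, 30/53, 34/53, 35/53, 41/53, 45/53, 1]
j=0 picked index 0: u0 ∈ [0, 9/53)
j=1 picked index 1: u0 ∈ [28/477, 73/477)
j=2 picked index 2: u0 ∈ [20/477, 101/477)
j=3 picked index 2: u0 ∈ [-11/159, 16/159)
j=4 picked index 3: u0 ∈ [-5/477, 58/477)
j=5 picked index 4: u0 ∈ [5/477, 41/477)
j=6 picked index 6: u0 ∈ [-1/159, 17/159)
j=7 picked index 8: u0 ∈ [34/477, 2/9)
j=8 picked index 8: u0 ∈ [-19/477, 1/9)
intersection: [34/477, 41/477)

34/477 41/477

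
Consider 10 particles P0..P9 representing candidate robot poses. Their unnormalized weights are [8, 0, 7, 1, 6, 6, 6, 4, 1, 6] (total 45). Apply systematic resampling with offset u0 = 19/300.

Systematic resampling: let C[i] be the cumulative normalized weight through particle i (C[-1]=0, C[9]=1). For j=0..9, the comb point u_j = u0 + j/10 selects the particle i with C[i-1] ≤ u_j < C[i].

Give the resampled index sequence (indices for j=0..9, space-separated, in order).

C = [8/45, 8/45, 1/3, 16/45, 22/45, 28/45, 34/45, 38/45, 13/15, 1]
j=0: u_0=19/300 ∈ [0, 8/45) → index 0
j=1: u_1=49/300 ∈ [0, 8/45) → index 0
j=2: u_2=79/300 ∈ [8/45, 1/3) → index 2
j=3: u_3=109/300 ∈ [16/45, 22/45) → index 4
j=4: u_4=139/300 ∈ [16/45, 22/45) → index 4
j=5: u_5=169/300 ∈ [22/45, 28/45) → index 5
j=6: u_6=199/300 ∈ [28/45, 34/45) → index 6
j=7: u_7=229/300 ∈ [34/45, 38/45) → index 7
j=8: u_8=259/300 ∈ [38/45, 13/15) → index 8
j=9: u_9=289/300 ∈ [13/15, 1) → index 9

0 0 2 4 4 5 6 7 8 9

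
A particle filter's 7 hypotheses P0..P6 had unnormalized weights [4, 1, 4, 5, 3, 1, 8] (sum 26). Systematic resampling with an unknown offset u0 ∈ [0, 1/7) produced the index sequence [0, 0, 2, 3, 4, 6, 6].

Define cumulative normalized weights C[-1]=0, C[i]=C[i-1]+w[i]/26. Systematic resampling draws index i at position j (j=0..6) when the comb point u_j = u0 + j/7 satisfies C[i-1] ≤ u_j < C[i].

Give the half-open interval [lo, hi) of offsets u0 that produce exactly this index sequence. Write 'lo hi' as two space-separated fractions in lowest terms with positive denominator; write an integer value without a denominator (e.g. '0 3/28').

0 1/91

C = [2/13, 5/26, 9/26, 7/13, 17/26, 9/13, 1]
j=0 picked index 0: u0 ∈ [0, 2/13)
j=1 picked index 0: u0 ∈ [-1/7, 1/91)
j=2 picked index 2: u0 ∈ [-17/182, 11/182)
j=3 picked index 3: u0 ∈ [-15/182, 10/91)
j=4 picked index 4: u0 ∈ [-3/91, 15/182)
j=5 picked index 6: u0 ∈ [-2/91, 2/7)
j=6 picked index 6: u0 ∈ [-15/91, 1/7)
intersection: [0, 1/91)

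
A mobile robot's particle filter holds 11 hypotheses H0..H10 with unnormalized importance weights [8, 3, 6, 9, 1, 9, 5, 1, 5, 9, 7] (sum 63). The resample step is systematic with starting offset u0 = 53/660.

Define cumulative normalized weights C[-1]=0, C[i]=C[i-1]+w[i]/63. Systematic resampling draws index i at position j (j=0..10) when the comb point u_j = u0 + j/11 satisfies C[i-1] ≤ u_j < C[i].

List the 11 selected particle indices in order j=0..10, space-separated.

0 1 2 3 5 5 6 8 9 10 10

C = [8/63, 11/63, 17/63, 26/63, 3/7, 4/7, 41/63, 2/3, 47/63, 8/9, 1]
j=0: u_0=53/660 ∈ [0, 8/63) → index 0
j=1: u_1=113/660 ∈ [8/63, 11/63) → index 1
j=2: u_2=173/660 ∈ [11/63, 17/63) → index 2
j=3: u_3=233/660 ∈ [17/63, 26/63) → index 3
j=4: u_4=293/660 ∈ [3/7, 4/7) → index 5
j=5: u_5=353/660 ∈ [3/7, 4/7) → index 5
j=6: u_6=413/660 ∈ [4/7, 41/63) → index 6
j=7: u_7=43/60 ∈ [2/3, 47/63) → index 8
j=8: u_8=533/660 ∈ [47/63, 8/9) → index 9
j=9: u_9=593/660 ∈ [8/9, 1) → index 10
j=10: u_10=653/660 ∈ [8/9, 1) → index 10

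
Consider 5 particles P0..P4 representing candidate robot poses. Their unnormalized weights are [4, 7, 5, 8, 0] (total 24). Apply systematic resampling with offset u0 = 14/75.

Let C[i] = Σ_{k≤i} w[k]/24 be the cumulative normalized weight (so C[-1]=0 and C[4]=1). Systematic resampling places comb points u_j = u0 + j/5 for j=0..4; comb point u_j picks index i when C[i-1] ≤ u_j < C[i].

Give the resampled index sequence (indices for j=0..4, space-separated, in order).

C = [1/6, 11/24, 2/3, 1, 1]
j=0: u_0=14/75 ∈ [1/6, 11/24) → index 1
j=1: u_1=29/75 ∈ [1/6, 11/24) → index 1
j=2: u_2=44/75 ∈ [11/24, 2/3) → index 2
j=3: u_3=59/75 ∈ [2/3, 1) → index 3
j=4: u_4=74/75 ∈ [2/3, 1) → index 3

1 1 2 3 3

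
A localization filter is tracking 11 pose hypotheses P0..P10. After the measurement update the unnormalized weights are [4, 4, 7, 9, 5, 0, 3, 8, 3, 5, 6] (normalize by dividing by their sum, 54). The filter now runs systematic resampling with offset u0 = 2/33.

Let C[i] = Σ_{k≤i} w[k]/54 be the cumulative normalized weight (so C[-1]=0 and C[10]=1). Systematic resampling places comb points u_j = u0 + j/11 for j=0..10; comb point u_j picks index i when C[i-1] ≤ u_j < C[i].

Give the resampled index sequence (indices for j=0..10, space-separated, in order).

C = [2/27, 4/27, 5/18, 4/9, 29/54, 29/54, 16/27, 20/27, 43/54, 8/9, 1]
j=0: u_0=2/33 ∈ [0, 2/27) → index 0
j=1: u_1=5/33 ∈ [4/27, 5/18) → index 2
j=2: u_2=8/33 ∈ [4/27, 5/18) → index 2
j=3: u_3=1/3 ∈ [5/18, 4/9) → index 3
j=4: u_4=14/33 ∈ [5/18, 4/9) → index 3
j=5: u_5=17/33 ∈ [4/9, 29/54) → index 4
j=6: u_6=20/33 ∈ [16/27, 20/27) → index 7
j=7: u_7=23/33 ∈ [16/27, 20/27) → index 7
j=8: u_8=26/33 ∈ [20/27, 43/54) → index 8
j=9: u_9=29/33 ∈ [43/54, 8/9) → index 9
j=10: u_10=32/33 ∈ [8/9, 1) → index 10

0 2 2 3 3 4 7 7 8 9 10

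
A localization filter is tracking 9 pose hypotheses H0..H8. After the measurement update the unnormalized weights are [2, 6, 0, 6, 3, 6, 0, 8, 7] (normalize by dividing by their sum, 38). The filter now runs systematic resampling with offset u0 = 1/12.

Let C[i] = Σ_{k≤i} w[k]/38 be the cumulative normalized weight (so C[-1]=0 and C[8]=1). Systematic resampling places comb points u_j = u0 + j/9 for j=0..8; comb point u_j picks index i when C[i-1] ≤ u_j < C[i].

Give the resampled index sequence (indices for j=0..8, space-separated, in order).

1 1 3 4 5 7 7 8 8

C = [1/19, 4/19, 4/19, 7/19, 17/38, 23/38, 23/38, 31/38, 1]
j=0: u_0=1/12 ∈ [1/19, 4/19) → index 1
j=1: u_1=7/36 ∈ [1/19, 4/19) → index 1
j=2: u_2=11/36 ∈ [4/19, 7/19) → index 3
j=3: u_3=5/12 ∈ [7/19, 17/38) → index 4
j=4: u_4=19/36 ∈ [17/38, 23/38) → index 5
j=5: u_5=23/36 ∈ [23/38, 31/38) → index 7
j=6: u_6=3/4 ∈ [23/38, 31/38) → index 7
j=7: u_7=31/36 ∈ [31/38, 1) → index 8
j=8: u_8=35/36 ∈ [31/38, 1) → index 8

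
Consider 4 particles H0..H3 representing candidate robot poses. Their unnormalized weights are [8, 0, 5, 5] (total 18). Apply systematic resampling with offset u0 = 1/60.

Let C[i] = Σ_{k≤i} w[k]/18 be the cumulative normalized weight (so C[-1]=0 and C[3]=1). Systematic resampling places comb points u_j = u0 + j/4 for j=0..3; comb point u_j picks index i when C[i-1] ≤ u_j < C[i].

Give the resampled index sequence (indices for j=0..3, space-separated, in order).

0 0 2 3

C = [4/9, 4/9, 13/18, 1]
j=0: u_0=1/60 ∈ [0, 4/9) → index 0
j=1: u_1=4/15 ∈ [0, 4/9) → index 0
j=2: u_2=31/60 ∈ [4/9, 13/18) → index 2
j=3: u_3=23/30 ∈ [13/18, 1) → index 3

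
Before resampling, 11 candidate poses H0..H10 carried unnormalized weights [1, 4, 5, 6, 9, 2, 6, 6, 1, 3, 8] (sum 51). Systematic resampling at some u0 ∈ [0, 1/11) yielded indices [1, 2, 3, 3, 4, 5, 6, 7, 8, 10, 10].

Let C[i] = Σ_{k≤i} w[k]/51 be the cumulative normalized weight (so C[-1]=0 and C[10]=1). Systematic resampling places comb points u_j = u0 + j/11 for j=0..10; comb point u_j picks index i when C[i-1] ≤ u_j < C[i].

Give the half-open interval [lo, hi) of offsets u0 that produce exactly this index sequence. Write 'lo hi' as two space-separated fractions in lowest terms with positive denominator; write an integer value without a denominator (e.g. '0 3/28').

C = [1/51, 5/51, 10/51, 16/51, 25/51, 9/17, 11/17, 13/17, 40/51, 43/51, 1]
j=0 picked index 1: u0 ∈ [1/51, 5/51)
j=1 picked index 2: u0 ∈ [4/561, 59/561)
j=2 picked index 3: u0 ∈ [8/561, 74/561)
j=3 picked index 3: u0 ∈ [-43/561, 23/561)
j=4 picked index 4: u0 ∈ [-28/561, 71/561)
j=5 picked index 5: u0 ∈ [20/561, 14/187)
j=6 picked index 6: u0 ∈ [-3/187, 19/187)
j=7 picked index 7: u0 ∈ [2/187, 24/187)
j=8 picked index 8: u0 ∈ [7/187, 32/561)
j=9 picked index 10: u0 ∈ [14/561, 2/11)
j=10 picked index 10: u0 ∈ [-37/561, 1/11)
intersection: [7/187, 23/561)

7/187 23/561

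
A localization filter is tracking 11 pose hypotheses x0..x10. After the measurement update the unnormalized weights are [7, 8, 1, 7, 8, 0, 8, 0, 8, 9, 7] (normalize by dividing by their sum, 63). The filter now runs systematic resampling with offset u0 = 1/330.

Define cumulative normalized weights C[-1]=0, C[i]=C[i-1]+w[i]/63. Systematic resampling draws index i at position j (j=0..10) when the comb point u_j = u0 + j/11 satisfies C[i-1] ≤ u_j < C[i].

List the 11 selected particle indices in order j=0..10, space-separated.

0 0 1 3 4 4 6 8 8 9 10

C = [1/9, 5/21, 16/63, 23/63, 31/63, 31/63, 13/21, 13/21, 47/63, 8/9, 1]
j=0: u_0=1/330 ∈ [0, 1/9) → index 0
j=1: u_1=31/330 ∈ [0, 1/9) → index 0
j=2: u_2=61/330 ∈ [1/9, 5/21) → index 1
j=3: u_3=91/330 ∈ [16/63, 23/63) → index 3
j=4: u_4=11/30 ∈ [23/63, 31/63) → index 4
j=5: u_5=151/330 ∈ [23/63, 31/63) → index 4
j=6: u_6=181/330 ∈ [31/63, 13/21) → index 6
j=7: u_7=211/330 ∈ [13/21, 47/63) → index 8
j=8: u_8=241/330 ∈ [13/21, 47/63) → index 8
j=9: u_9=271/330 ∈ [47/63, 8/9) → index 9
j=10: u_10=301/330 ∈ [8/9, 1) → index 10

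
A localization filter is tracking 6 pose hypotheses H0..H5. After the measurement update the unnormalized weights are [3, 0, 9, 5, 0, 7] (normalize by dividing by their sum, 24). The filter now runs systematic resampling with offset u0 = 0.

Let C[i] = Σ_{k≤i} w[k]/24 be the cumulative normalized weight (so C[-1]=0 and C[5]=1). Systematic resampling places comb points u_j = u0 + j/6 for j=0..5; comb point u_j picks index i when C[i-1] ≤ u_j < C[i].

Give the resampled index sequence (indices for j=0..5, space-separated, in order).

C = [1/8, 1/8, 1/2, 17/24, 17/24, 1]
j=0: u_0=0 ∈ [0, 1/8) → index 0
j=1: u_1=1/6 ∈ [1/8, 1/2) → index 2
j=2: u_2=1/3 ∈ [1/8, 1/2) → index 2
j=3: u_3=1/2 ∈ [1/2, 17/24) → index 3
j=4: u_4=2/3 ∈ [1/2, 17/24) → index 3
j=5: u_5=5/6 ∈ [17/24, 1) → index 5

0 2 2 3 3 5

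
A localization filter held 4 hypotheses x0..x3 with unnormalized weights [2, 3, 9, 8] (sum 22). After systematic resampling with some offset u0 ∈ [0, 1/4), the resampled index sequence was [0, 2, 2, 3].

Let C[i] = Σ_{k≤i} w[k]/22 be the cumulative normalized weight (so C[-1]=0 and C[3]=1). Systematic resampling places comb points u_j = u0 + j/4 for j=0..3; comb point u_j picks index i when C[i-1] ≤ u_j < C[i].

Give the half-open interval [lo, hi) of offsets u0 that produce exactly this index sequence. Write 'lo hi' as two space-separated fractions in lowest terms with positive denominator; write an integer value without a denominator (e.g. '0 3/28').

C = [1/11, 5/22, 7/11, 1]
j=0 picked index 0: u0 ∈ [0, 1/11)
j=1 picked index 2: u0 ∈ [-1/44, 17/44)
j=2 picked index 2: u0 ∈ [-3/11, 3/22)
j=3 picked index 3: u0 ∈ [-5/44, 1/4)
intersection: [0, 1/11)

0 1/11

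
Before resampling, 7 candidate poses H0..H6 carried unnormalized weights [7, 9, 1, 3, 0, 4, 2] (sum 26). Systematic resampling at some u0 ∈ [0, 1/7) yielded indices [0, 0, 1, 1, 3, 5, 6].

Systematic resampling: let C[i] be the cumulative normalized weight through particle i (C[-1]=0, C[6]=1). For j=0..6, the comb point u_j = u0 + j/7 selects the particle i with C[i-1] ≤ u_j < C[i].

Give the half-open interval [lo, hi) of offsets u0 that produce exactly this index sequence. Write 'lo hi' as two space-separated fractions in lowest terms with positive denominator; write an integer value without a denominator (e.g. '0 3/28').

15/182 23/182

C = [7/26, 8/13, 17/26, 10/13, 10/13, 12/13, 1]
j=0 picked index 0: u0 ∈ [0, 7/26)
j=1 picked index 0: u0 ∈ [-1/7, 23/182)
j=2 picked index 1: u0 ∈ [-3/182, 30/91)
j=3 picked index 1: u0 ∈ [-29/182, 17/91)
j=4 picked index 3: u0 ∈ [15/182, 18/91)
j=5 picked index 5: u0 ∈ [5/91, 19/91)
j=6 picked index 6: u0 ∈ [6/91, 1/7)
intersection: [15/182, 23/182)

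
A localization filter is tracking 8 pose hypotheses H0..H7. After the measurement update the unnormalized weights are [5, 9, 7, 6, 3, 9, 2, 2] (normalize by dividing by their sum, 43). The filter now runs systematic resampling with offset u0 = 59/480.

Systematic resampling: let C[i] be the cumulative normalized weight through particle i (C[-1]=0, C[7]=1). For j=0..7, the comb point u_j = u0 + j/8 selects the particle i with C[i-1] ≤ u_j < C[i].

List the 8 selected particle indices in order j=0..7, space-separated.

1 1 2 3 3 5 5 7

C = [5/43, 14/43, 21/43, 27/43, 30/43, 39/43, 41/43, 1]
j=0: u_0=59/480 ∈ [5/43, 14/43) → index 1
j=1: u_1=119/480 ∈ [5/43, 14/43) → index 1
j=2: u_2=179/480 ∈ [14/43, 21/43) → index 2
j=3: u_3=239/480 ∈ [21/43, 27/43) → index 3
j=4: u_4=299/480 ∈ [21/43, 27/43) → index 3
j=5: u_5=359/480 ∈ [30/43, 39/43) → index 5
j=6: u_6=419/480 ∈ [30/43, 39/43) → index 5
j=7: u_7=479/480 ∈ [41/43, 1) → index 7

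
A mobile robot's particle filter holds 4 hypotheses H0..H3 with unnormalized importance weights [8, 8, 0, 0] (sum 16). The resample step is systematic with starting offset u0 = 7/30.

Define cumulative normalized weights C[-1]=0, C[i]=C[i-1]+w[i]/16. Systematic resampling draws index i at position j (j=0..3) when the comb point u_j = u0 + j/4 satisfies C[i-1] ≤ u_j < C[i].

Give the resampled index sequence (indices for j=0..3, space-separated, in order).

C = [1/2, 1, 1, 1]
j=0: u_0=7/30 ∈ [0, 1/2) → index 0
j=1: u_1=29/60 ∈ [0, 1/2) → index 0
j=2: u_2=11/15 ∈ [1/2, 1) → index 1
j=3: u_3=59/60 ∈ [1/2, 1) → index 1

0 0 1 1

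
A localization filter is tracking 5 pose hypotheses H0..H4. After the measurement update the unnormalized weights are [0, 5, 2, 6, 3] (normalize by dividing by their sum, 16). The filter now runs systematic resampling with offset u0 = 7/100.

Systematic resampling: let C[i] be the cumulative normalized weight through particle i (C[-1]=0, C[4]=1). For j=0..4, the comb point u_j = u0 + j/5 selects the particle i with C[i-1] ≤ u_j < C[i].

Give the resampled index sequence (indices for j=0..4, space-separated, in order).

1 1 3 3 4

C = [0, 5/16, 7/16, 13/16, 1]
j=0: u_0=7/100 ∈ [0, 5/16) → index 1
j=1: u_1=27/100 ∈ [0, 5/16) → index 1
j=2: u_2=47/100 ∈ [7/16, 13/16) → index 3
j=3: u_3=67/100 ∈ [7/16, 13/16) → index 3
j=4: u_4=87/100 ∈ [13/16, 1) → index 4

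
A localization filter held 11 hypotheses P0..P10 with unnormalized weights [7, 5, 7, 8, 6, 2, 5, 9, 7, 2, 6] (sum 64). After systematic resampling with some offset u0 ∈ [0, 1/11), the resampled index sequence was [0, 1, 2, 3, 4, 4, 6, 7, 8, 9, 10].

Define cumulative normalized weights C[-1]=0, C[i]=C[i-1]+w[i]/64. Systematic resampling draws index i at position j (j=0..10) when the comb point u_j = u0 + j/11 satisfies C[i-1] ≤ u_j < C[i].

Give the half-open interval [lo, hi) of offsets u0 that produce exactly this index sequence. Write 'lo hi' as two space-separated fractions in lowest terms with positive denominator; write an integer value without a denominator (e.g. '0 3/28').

C = [7/64, 3/16, 19/64, 27/64, 33/64, 35/64, 5/8, 49/64, 7/8, 29/32, 1]
j=0 picked index 0: u0 ∈ [0, 7/64)
j=1 picked index 1: u0 ∈ [13/704, 17/176)
j=2 picked index 2: u0 ∈ [1/176, 81/704)
j=3 picked index 3: u0 ∈ [17/704, 105/704)
j=4 picked index 4: u0 ∈ [41/704, 107/704)
j=5 picked index 4: u0 ∈ [-23/704, 43/704)
j=6 picked index 6: u0 ∈ [1/704, 7/88)
j=7 picked index 7: u0 ∈ [-1/88, 91/704)
j=8 picked index 8: u0 ∈ [27/704, 13/88)
j=9 picked index 9: u0 ∈ [5/88, 31/352)
j=10 picked index 10: u0 ∈ [-1/352, 1/11)
intersection: [41/704, 43/704)

41/704 43/704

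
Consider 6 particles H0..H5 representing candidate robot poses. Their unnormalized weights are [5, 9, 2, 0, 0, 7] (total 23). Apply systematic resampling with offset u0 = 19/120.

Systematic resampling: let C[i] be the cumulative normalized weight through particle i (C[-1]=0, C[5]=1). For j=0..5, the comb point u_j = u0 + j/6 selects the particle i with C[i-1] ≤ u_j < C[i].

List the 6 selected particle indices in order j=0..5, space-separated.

0 1 1 2 5 5

C = [5/23, 14/23, 16/23, 16/23, 16/23, 1]
j=0: u_0=19/120 ∈ [0, 5/23) → index 0
j=1: u_1=13/40 ∈ [5/23, 14/23) → index 1
j=2: u_2=59/120 ∈ [5/23, 14/23) → index 1
j=3: u_3=79/120 ∈ [14/23, 16/23) → index 2
j=4: u_4=33/40 ∈ [16/23, 1) → index 5
j=5: u_5=119/120 ∈ [16/23, 1) → index 5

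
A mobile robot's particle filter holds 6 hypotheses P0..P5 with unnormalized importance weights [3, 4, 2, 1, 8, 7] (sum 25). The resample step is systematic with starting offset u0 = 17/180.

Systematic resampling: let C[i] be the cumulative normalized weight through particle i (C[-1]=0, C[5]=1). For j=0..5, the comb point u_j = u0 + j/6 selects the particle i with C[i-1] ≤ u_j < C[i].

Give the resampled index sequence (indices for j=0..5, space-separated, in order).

C = [3/25, 7/25, 9/25, 2/5, 18/25, 1]
j=0: u_0=17/180 ∈ [0, 3/25) → index 0
j=1: u_1=47/180 ∈ [3/25, 7/25) → index 1
j=2: u_2=77/180 ∈ [2/5, 18/25) → index 4
j=3: u_3=107/180 ∈ [2/5, 18/25) → index 4
j=4: u_4=137/180 ∈ [18/25, 1) → index 5
j=5: u_5=167/180 ∈ [18/25, 1) → index 5

0 1 4 4 5 5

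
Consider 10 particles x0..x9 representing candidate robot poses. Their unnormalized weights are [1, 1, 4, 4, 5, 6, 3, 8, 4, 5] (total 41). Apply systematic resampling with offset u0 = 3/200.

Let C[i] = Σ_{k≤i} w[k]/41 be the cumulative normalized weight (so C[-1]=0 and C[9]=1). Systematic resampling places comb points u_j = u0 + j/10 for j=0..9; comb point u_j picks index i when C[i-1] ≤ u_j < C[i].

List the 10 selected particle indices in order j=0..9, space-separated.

0 2 3 4 5 6 7 7 8 9

C = [1/41, 2/41, 6/41, 10/41, 15/41, 21/41, 24/41, 32/41, 36/41, 1]
j=0: u_0=3/200 ∈ [0, 1/41) → index 0
j=1: u_1=23/200 ∈ [2/41, 6/41) → index 2
j=2: u_2=43/200 ∈ [6/41, 10/41) → index 3
j=3: u_3=63/200 ∈ [10/41, 15/41) → index 4
j=4: u_4=83/200 ∈ [15/41, 21/41) → index 5
j=5: u_5=103/200 ∈ [21/41, 24/41) → index 6
j=6: u_6=123/200 ∈ [24/41, 32/41) → index 7
j=7: u_7=143/200 ∈ [24/41, 32/41) → index 7
j=8: u_8=163/200 ∈ [32/41, 36/41) → index 8
j=9: u_9=183/200 ∈ [36/41, 1) → index 9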